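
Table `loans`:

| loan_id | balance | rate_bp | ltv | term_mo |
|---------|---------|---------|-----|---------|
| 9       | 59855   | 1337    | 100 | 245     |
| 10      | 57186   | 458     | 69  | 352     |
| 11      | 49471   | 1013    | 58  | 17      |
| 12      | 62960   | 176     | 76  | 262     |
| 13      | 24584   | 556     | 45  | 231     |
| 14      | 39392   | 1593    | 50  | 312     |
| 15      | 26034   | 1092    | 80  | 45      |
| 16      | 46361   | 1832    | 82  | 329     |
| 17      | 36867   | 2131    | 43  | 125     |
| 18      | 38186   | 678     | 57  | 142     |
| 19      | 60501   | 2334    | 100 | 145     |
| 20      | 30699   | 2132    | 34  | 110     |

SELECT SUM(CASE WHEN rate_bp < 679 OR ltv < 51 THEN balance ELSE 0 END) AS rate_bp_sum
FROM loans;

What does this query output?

289874

loan_id=9: ✗
loan_id=10: ✓ → 57186
loan_id=11: ✗
loan_id=12: ✓ → 62960
loan_id=13: ✓ → 24584
loan_id=14: ✓ → 39392
loan_id=15: ✗
loan_id=16: ✗
loan_id=17: ✓ → 36867
loan_id=18: ✓ → 38186
loan_id=19: ✗
loan_id=20: ✓ → 30699
rate_bp_sum = 57186 + 62960 + 24584 + 39392 + 36867 + 38186 + 30699 = 289874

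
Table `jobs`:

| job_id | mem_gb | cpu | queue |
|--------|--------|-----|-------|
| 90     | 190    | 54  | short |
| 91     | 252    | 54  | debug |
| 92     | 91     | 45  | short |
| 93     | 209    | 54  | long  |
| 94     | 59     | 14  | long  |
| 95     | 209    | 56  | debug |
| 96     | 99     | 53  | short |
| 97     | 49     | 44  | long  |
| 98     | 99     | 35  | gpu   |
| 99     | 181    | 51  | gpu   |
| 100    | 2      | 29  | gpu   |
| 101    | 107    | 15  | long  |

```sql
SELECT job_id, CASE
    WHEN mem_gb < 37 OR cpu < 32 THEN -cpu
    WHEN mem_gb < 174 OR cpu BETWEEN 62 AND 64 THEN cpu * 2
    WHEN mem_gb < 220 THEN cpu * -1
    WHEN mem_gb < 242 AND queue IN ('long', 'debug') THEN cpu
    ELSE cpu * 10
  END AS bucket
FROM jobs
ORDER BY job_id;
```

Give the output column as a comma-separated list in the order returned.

-54, 540, 90, -54, -14, -56, 106, 88, 70, -51, -29, -15

job_id=90: mem_gb < 220 → -54
job_id=91: ELSE → 540
job_id=92: mem_gb < 174 OR cpu BETWEEN 62 AND 64 → 90
job_id=93: mem_gb < 220 → -54
job_id=94: mem_gb < 37 OR cpu < 32 → -14
job_id=95: mem_gb < 220 → -56
job_id=96: mem_gb < 174 OR cpu BETWEEN 62 AND 64 → 106
job_id=97: mem_gb < 174 OR cpu BETWEEN 62 AND 64 → 88
job_id=98: mem_gb < 174 OR cpu BETWEEN 62 AND 64 → 70
job_id=99: mem_gb < 220 → -51
job_id=100: mem_gb < 37 OR cpu < 32 → -29
job_id=101: mem_gb < 37 OR cpu < 32 → -15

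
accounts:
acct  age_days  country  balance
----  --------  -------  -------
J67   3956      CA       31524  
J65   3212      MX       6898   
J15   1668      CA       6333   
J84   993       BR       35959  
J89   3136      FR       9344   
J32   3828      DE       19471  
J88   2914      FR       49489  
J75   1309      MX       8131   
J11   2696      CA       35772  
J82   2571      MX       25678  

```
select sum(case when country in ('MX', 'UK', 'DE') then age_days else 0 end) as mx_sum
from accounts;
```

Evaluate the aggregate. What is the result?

acct=J67: ✗
acct=J65: ✓ → 3212
acct=J15: ✗
acct=J84: ✗
acct=J89: ✗
acct=J32: ✓ → 3828
acct=J88: ✗
acct=J75: ✓ → 1309
acct=J11: ✗
acct=J82: ✓ → 2571
mx_sum = 3212 + 3828 + 1309 + 2571 = 10920

10920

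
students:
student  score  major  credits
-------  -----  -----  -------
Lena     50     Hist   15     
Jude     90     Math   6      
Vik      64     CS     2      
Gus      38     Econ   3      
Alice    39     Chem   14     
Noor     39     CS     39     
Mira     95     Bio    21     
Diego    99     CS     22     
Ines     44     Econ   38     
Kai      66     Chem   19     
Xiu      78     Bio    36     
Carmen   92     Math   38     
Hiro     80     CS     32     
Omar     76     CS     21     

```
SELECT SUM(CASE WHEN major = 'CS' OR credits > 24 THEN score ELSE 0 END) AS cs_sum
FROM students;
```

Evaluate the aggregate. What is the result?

student=Lena: ✗
student=Jude: ✗
student=Vik: ✓ → 64
student=Gus: ✗
student=Alice: ✗
student=Noor: ✓ → 39
student=Mira: ✗
student=Diego: ✓ → 99
student=Ines: ✓ → 44
student=Kai: ✗
student=Xiu: ✓ → 78
student=Carmen: ✓ → 92
student=Hiro: ✓ → 80
student=Omar: ✓ → 76
cs_sum = 64 + 39 + 99 + 44 + 78 + 92 + 80 + 76 = 572

572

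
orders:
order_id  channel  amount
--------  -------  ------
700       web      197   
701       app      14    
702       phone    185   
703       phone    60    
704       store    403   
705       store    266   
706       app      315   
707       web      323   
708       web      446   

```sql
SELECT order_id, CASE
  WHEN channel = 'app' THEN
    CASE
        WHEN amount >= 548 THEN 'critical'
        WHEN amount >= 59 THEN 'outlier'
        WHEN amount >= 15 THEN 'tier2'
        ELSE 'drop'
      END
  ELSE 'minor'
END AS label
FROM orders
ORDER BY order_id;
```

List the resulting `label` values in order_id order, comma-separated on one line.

order_id=700: channel='web' → outer ELSE → minor
order_id=701: channel='app' → inner[ELSE] → drop
order_id=702: channel='phone' → outer ELSE → minor
order_id=703: channel='phone' → outer ELSE → minor
order_id=704: channel='store' → outer ELSE → minor
order_id=705: channel='store' → outer ELSE → minor
order_id=706: channel='app' → inner[amount >= 59] → outlier
order_id=707: channel='web' → outer ELSE → minor
order_id=708: channel='web' → outer ELSE → minor

minor, drop, minor, minor, minor, minor, outlier, minor, minor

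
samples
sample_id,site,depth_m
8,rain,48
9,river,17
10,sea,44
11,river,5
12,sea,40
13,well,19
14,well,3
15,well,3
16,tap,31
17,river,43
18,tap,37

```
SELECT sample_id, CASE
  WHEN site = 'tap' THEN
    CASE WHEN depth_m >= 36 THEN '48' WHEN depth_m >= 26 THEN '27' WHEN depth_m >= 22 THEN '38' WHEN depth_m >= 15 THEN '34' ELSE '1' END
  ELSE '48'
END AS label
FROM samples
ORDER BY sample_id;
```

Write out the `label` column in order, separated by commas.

sample_id=8: site='rain' → outer ELSE → 48
sample_id=9: site='river' → outer ELSE → 48
sample_id=10: site='sea' → outer ELSE → 48
sample_id=11: site='river' → outer ELSE → 48
sample_id=12: site='sea' → outer ELSE → 48
sample_id=13: site='well' → outer ELSE → 48
sample_id=14: site='well' → outer ELSE → 48
sample_id=15: site='well' → outer ELSE → 48
sample_id=16: site='tap' → inner[depth_m >= 26] → 27
sample_id=17: site='river' → outer ELSE → 48
sample_id=18: site='tap' → inner[depth_m >= 36] → 48

48, 48, 48, 48, 48, 48, 48, 48, 27, 48, 48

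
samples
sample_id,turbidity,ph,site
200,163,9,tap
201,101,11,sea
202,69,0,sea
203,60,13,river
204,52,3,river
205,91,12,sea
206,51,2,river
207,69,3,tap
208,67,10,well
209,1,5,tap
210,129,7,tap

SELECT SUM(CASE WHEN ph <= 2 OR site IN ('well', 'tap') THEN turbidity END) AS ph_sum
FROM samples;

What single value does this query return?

549

sample_id=200: ✓ → 163
sample_id=201: ✗
sample_id=202: ✓ → 69
sample_id=203: ✗
sample_id=204: ✗
sample_id=205: ✗
sample_id=206: ✓ → 51
sample_id=207: ✓ → 69
sample_id=208: ✓ → 67
sample_id=209: ✓ → 1
sample_id=210: ✓ → 129
ph_sum = 163 + 69 + 51 + 69 + 67 + 1 + 129 = 549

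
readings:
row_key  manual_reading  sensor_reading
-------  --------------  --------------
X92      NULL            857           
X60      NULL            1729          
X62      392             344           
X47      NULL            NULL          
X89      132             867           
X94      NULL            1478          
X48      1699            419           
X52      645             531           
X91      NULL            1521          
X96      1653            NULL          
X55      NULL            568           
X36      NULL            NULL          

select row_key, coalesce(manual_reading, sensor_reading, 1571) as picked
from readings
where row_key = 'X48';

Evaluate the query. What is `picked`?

1699

row_key = X48: manual_reading=1699, sensor_reading=419.
manual_reading=1699 → 1699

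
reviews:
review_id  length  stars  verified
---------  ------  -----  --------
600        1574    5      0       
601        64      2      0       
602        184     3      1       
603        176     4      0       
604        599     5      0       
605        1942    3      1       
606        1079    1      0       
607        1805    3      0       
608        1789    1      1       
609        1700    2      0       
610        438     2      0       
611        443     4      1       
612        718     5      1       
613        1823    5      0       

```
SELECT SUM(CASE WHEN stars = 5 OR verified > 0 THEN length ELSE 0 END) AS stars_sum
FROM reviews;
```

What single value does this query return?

review_id=600: ✓ → 1574
review_id=601: ✗
review_id=602: ✓ → 184
review_id=603: ✗
review_id=604: ✓ → 599
review_id=605: ✓ → 1942
review_id=606: ✗
review_id=607: ✗
review_id=608: ✓ → 1789
review_id=609: ✗
review_id=610: ✗
review_id=611: ✓ → 443
review_id=612: ✓ → 718
review_id=613: ✓ → 1823
stars_sum = 1574 + 184 + 599 + 1942 + 1789 + 443 + 718 + 1823 = 9072

9072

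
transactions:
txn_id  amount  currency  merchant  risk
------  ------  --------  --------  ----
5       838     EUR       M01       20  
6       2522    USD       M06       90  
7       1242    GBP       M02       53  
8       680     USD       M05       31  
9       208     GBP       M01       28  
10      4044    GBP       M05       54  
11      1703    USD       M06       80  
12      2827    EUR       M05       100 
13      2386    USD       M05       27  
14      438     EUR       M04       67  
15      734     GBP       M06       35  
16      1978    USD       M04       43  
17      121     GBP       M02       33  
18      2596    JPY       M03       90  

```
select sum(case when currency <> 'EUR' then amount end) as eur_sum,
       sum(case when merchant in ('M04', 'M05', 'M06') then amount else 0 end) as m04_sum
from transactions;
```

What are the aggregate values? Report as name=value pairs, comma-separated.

eur_sum=18214, m04_sum=17312

[eur_sum: currency <> 'EUR']
txn_id=5: ✗
txn_id=6: ✓ → 2522
txn_id=7: ✓ → 1242
txn_id=8: ✓ → 680
txn_id=9: ✓ → 208
txn_id=10: ✓ → 4044
txn_id=11: ✓ → 1703
txn_id=12: ✗
txn_id=13: ✓ → 2386
txn_id=14: ✗
txn_id=15: ✓ → 734
txn_id=16: ✓ → 1978
txn_id=17: ✓ → 121
txn_id=18: ✓ → 2596
eur_sum = 2522 + 1242 + 680 + 208 + 4044 + 1703 + 2386 + 734 + 1978 + 121 + 2596 = 18214
—
[m04_sum: merchant in ('M04', 'M05', 'M06')]
txn_id=5: ✗
txn_id=6: ✓ → 2522
txn_id=7: ✗
txn_id=8: ✓ → 680
txn_id=9: ✗
txn_id=10: ✓ → 4044
txn_id=11: ✓ → 1703
txn_id=12: ✓ → 2827
txn_id=13: ✓ → 2386
txn_id=14: ✓ → 438
txn_id=15: ✓ → 734
txn_id=16: ✓ → 1978
txn_id=17: ✗
txn_id=18: ✗
m04_sum = 2522 + 680 + 4044 + 1703 + 2827 + 2386 + 438 + 734 + 1978 = 17312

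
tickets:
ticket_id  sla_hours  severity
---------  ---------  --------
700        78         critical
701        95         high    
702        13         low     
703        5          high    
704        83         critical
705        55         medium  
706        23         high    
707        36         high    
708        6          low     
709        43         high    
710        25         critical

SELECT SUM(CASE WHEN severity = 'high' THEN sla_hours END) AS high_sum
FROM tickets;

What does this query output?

202

ticket_id=700: ✗
ticket_id=701: ✓ → 95
ticket_id=702: ✗
ticket_id=703: ✓ → 5
ticket_id=704: ✗
ticket_id=705: ✗
ticket_id=706: ✓ → 23
ticket_id=707: ✓ → 36
ticket_id=708: ✗
ticket_id=709: ✓ → 43
ticket_id=710: ✗
high_sum = 95 + 5 + 23 + 36 + 43 = 202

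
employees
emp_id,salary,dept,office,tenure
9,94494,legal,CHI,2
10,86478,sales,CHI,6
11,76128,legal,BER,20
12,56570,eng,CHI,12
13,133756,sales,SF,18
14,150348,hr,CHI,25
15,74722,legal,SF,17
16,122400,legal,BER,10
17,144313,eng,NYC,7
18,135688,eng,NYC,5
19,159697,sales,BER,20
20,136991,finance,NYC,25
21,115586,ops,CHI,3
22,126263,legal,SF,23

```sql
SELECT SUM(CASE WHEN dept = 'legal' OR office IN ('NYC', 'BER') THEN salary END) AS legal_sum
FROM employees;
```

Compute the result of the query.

emp_id=9: ✓ → 94494
emp_id=10: ✗
emp_id=11: ✓ → 76128
emp_id=12: ✗
emp_id=13: ✗
emp_id=14: ✗
emp_id=15: ✓ → 74722
emp_id=16: ✓ → 122400
emp_id=17: ✓ → 144313
emp_id=18: ✓ → 135688
emp_id=19: ✓ → 159697
emp_id=20: ✓ → 136991
emp_id=21: ✗
emp_id=22: ✓ → 126263
legal_sum = 94494 + 76128 + 74722 + 122400 + 144313 + 135688 + 159697 + 136991 + 126263 = 1070696

1070696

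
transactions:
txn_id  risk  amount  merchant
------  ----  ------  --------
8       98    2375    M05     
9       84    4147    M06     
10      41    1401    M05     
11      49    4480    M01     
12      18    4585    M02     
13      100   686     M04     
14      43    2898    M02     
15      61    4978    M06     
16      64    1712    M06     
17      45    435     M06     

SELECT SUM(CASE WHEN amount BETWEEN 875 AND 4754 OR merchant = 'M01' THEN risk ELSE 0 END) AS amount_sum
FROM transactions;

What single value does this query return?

txn_id=8: ✓ → 98
txn_id=9: ✓ → 84
txn_id=10: ✓ → 41
txn_id=11: ✓ → 49
txn_id=12: ✓ → 18
txn_id=13: ✗
txn_id=14: ✓ → 43
txn_id=15: ✗
txn_id=16: ✓ → 64
txn_id=17: ✗
amount_sum = 98 + 84 + 41 + 49 + 18 + 43 + 64 = 397

397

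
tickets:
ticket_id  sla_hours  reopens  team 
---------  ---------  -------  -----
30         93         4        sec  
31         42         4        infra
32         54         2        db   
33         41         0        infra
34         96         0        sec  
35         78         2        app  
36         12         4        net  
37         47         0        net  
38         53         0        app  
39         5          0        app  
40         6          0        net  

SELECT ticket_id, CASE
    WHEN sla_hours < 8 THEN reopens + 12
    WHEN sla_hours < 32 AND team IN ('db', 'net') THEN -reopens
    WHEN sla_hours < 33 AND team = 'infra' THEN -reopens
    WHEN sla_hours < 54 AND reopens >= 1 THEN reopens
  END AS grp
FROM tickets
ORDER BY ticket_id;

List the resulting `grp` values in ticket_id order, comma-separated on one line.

NULL, 4, NULL, NULL, NULL, NULL, -4, NULL, NULL, 12, 12

ticket_id=30: (no match → NULL) → NULL
ticket_id=31: sla_hours < 54 AND reopens >= 1 → 4
ticket_id=32: (no match → NULL) → NULL
ticket_id=33: (no match → NULL) → NULL
ticket_id=34: (no match → NULL) → NULL
ticket_id=35: (no match → NULL) → NULL
ticket_id=36: sla_hours < 32 AND team IN ('db', 'net') → -4
ticket_id=37: (no match → NULL) → NULL
ticket_id=38: (no match → NULL) → NULL
ticket_id=39: sla_hours < 8 → 12
ticket_id=40: sla_hours < 8 → 12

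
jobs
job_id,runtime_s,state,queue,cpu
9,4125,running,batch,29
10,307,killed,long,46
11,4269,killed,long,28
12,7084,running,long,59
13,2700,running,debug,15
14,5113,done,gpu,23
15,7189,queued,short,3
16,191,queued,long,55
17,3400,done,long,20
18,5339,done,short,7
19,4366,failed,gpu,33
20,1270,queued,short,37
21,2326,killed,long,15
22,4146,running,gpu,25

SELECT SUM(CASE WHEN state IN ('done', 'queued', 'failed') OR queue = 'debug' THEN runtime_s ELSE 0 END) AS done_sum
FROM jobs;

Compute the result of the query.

29568

job_id=9: ✗
job_id=10: ✗
job_id=11: ✗
job_id=12: ✗
job_id=13: ✓ → 2700
job_id=14: ✓ → 5113
job_id=15: ✓ → 7189
job_id=16: ✓ → 191
job_id=17: ✓ → 3400
job_id=18: ✓ → 5339
job_id=19: ✓ → 4366
job_id=20: ✓ → 1270
job_id=21: ✗
job_id=22: ✗
done_sum = 2700 + 5113 + 7189 + 191 + 3400 + 5339 + 4366 + 1270 = 29568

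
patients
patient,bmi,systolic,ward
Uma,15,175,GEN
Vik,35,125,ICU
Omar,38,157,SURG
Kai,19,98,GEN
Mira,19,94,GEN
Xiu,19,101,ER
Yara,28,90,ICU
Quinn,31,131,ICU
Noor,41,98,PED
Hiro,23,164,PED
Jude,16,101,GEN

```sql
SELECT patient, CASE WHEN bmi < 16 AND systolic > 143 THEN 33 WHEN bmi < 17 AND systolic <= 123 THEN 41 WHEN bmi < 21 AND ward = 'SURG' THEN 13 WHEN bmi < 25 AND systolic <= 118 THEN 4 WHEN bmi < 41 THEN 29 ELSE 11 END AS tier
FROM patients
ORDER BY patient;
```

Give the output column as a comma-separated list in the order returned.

patient=Hiro: bmi < 41 → 29
patient=Jude: bmi < 17 AND systolic <= 123 → 41
patient=Kai: bmi < 25 AND systolic <= 118 → 4
patient=Mira: bmi < 25 AND systolic <= 118 → 4
patient=Noor: ELSE → 11
patient=Omar: bmi < 41 → 29
patient=Quinn: bmi < 41 → 29
patient=Uma: bmi < 16 AND systolic > 143 → 33
patient=Vik: bmi < 41 → 29
patient=Xiu: bmi < 25 AND systolic <= 118 → 4
patient=Yara: bmi < 41 → 29

29, 41, 4, 4, 11, 29, 29, 33, 29, 4, 29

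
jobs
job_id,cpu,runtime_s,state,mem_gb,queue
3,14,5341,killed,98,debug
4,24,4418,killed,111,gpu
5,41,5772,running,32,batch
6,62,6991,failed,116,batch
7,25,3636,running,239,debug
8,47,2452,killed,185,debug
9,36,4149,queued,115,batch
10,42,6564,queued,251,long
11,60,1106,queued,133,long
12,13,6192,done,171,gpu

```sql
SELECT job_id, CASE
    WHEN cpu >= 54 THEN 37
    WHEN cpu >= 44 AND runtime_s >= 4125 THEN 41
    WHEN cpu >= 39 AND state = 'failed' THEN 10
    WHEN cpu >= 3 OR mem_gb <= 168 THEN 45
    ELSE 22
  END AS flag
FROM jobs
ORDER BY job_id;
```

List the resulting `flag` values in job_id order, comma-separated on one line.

45, 45, 45, 37, 45, 45, 45, 45, 37, 45

job_id=3: cpu >= 3 OR mem_gb <= 168 → 45
job_id=4: cpu >= 3 OR mem_gb <= 168 → 45
job_id=5: cpu >= 3 OR mem_gb <= 168 → 45
job_id=6: cpu >= 54 → 37
job_id=7: cpu >= 3 OR mem_gb <= 168 → 45
job_id=8: cpu >= 3 OR mem_gb <= 168 → 45
job_id=9: cpu >= 3 OR mem_gb <= 168 → 45
job_id=10: cpu >= 3 OR mem_gb <= 168 → 45
job_id=11: cpu >= 54 → 37
job_id=12: cpu >= 3 OR mem_gb <= 168 → 45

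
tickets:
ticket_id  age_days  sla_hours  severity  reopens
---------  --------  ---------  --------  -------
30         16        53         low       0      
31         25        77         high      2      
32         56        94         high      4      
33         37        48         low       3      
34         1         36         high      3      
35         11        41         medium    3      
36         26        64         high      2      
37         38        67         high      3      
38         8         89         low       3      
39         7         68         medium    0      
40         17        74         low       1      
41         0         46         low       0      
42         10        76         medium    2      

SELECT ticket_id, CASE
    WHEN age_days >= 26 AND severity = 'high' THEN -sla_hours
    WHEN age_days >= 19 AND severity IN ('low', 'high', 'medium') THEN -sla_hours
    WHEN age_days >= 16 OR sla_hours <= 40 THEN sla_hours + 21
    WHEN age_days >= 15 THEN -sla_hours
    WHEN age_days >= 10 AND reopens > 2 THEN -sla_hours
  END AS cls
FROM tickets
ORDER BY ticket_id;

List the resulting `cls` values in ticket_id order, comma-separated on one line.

74, -77, -94, -48, 57, -41, -64, -67, NULL, NULL, 95, NULL, NULL

ticket_id=30: age_days >= 16 OR sla_hours <= 40 → 74
ticket_id=31: age_days >= 19 AND severity IN ('low', 'high', 'medium') → -77
ticket_id=32: age_days >= 26 AND severity = 'high' → -94
ticket_id=33: age_days >= 19 AND severity IN ('low', 'high', 'medium') → -48
ticket_id=34: age_days >= 16 OR sla_hours <= 40 → 57
ticket_id=35: age_days >= 10 AND reopens > 2 → -41
ticket_id=36: age_days >= 26 AND severity = 'high' → -64
ticket_id=37: age_days >= 26 AND severity = 'high' → -67
ticket_id=38: (no match → NULL) → NULL
ticket_id=39: (no match → NULL) → NULL
ticket_id=40: age_days >= 16 OR sla_hours <= 40 → 95
ticket_id=41: (no match → NULL) → NULL
ticket_id=42: (no match → NULL) → NULL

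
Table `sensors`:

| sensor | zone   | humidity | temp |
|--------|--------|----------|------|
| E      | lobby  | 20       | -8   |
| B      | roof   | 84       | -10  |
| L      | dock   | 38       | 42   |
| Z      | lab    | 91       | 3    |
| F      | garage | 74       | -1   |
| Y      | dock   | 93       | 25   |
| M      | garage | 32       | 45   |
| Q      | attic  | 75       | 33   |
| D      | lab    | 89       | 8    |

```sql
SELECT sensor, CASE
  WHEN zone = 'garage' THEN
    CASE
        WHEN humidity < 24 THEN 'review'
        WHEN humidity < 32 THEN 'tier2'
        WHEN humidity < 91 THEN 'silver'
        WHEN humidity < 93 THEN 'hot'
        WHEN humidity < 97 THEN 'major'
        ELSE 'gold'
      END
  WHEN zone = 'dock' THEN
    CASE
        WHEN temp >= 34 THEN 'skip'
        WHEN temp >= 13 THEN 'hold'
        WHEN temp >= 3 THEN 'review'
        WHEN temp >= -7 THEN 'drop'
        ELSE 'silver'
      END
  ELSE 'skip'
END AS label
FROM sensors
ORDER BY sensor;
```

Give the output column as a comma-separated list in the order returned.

sensor=B: zone='roof' → outer ELSE → skip
sensor=D: zone='lab' → outer ELSE → skip
sensor=E: zone='lobby' → outer ELSE → skip
sensor=F: zone='garage' → inner[humidity < 91] → silver
sensor=L: zone='dock' → inner[temp >= 34] → skip
sensor=M: zone='garage' → inner[humidity < 91] → silver
sensor=Q: zone='attic' → outer ELSE → skip
sensor=Y: zone='dock' → inner[temp >= 13] → hold
sensor=Z: zone='lab' → outer ELSE → skip

skip, skip, skip, silver, skip, silver, skip, hold, skip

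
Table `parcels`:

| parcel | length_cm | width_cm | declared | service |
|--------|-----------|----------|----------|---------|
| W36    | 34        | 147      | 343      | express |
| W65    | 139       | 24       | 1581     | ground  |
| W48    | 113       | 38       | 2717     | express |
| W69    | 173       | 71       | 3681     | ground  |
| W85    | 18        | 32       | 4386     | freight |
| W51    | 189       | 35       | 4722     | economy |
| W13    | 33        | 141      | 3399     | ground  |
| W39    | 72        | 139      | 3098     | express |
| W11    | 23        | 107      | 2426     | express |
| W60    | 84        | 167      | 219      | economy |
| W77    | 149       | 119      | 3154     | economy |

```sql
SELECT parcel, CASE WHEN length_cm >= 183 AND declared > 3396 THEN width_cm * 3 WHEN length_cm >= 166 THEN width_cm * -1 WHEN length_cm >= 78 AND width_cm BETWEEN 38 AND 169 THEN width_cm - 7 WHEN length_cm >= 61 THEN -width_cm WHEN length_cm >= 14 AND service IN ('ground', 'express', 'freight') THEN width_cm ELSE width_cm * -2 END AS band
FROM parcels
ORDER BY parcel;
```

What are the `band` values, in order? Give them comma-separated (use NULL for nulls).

107, 141, 147, -139, 31, 105, 160, -24, -71, 112, 32

parcel=W11: length_cm >= 14 AND service IN ('ground', 'express', 'freight') → 107
parcel=W13: length_cm >= 14 AND service IN ('ground', 'express', 'freight') → 141
parcel=W36: length_cm >= 14 AND service IN ('ground', 'express', 'freight') → 147
parcel=W39: length_cm >= 61 → -139
parcel=W48: length_cm >= 78 AND width_cm BETWEEN 38 AND 169 → 31
parcel=W51: length_cm >= 183 AND declared > 3396 → 105
parcel=W60: length_cm >= 78 AND width_cm BETWEEN 38 AND 169 → 160
parcel=W65: length_cm >= 61 → -24
parcel=W69: length_cm >= 166 → -71
parcel=W77: length_cm >= 78 AND width_cm BETWEEN 38 AND 169 → 112
parcel=W85: length_cm >= 14 AND service IN ('ground', 'express', 'freight') → 32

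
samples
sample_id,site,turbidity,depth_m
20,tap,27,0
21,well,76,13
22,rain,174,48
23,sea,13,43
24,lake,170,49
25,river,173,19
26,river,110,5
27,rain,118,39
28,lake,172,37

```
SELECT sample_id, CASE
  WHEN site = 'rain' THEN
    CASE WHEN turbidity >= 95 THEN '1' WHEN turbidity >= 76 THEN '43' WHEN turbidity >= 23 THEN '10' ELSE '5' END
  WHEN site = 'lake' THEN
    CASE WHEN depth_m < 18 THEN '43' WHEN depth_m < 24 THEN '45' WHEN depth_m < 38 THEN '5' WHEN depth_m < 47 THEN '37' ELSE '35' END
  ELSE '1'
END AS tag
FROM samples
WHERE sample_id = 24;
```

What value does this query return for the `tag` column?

35

sample_id = 24: site=lake, turbidity=170, depth_m=49.
site='lake' → inner[ELSE] → 35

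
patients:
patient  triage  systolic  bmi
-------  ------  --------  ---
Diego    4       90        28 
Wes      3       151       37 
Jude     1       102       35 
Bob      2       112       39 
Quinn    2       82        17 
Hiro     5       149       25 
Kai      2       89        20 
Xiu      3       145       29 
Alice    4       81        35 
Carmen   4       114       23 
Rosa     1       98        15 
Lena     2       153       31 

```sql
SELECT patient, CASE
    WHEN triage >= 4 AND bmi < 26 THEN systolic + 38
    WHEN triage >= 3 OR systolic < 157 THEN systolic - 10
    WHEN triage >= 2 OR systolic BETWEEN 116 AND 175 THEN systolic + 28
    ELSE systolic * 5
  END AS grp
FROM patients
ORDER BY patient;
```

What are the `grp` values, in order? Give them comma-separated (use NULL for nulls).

patient=Alice: triage >= 3 OR systolic < 157 → 71
patient=Bob: triage >= 3 OR systolic < 157 → 102
patient=Carmen: triage >= 4 AND bmi < 26 → 152
patient=Diego: triage >= 3 OR systolic < 157 → 80
patient=Hiro: triage >= 4 AND bmi < 26 → 187
patient=Jude: triage >= 3 OR systolic < 157 → 92
patient=Kai: triage >= 3 OR systolic < 157 → 79
patient=Lena: triage >= 3 OR systolic < 157 → 143
patient=Quinn: triage >= 3 OR systolic < 157 → 72
patient=Rosa: triage >= 3 OR systolic < 157 → 88
patient=Wes: triage >= 3 OR systolic < 157 → 141
patient=Xiu: triage >= 3 OR systolic < 157 → 135

71, 102, 152, 80, 187, 92, 79, 143, 72, 88, 141, 135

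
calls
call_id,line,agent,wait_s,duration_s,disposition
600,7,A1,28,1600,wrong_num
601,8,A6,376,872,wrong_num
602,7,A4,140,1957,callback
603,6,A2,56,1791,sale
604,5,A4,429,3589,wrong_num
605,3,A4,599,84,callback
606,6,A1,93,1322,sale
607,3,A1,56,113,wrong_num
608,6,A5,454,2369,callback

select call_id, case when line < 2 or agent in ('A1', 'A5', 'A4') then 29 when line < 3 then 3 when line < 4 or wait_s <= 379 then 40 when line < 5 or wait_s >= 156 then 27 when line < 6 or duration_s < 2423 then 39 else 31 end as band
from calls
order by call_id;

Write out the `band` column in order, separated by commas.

call_id=600: line < 2 or agent in ('A1', 'A5', 'A4') → 29
call_id=601: line < 4 or wait_s <= 379 → 40
call_id=602: line < 2 or agent in ('A1', 'A5', 'A4') → 29
call_id=603: line < 4 or wait_s <= 379 → 40
call_id=604: line < 2 or agent in ('A1', 'A5', 'A4') → 29
call_id=605: line < 2 or agent in ('A1', 'A5', 'A4') → 29
call_id=606: line < 2 or agent in ('A1', 'A5', 'A4') → 29
call_id=607: line < 2 or agent in ('A1', 'A5', 'A4') → 29
call_id=608: line < 2 or agent in ('A1', 'A5', 'A4') → 29

29, 40, 29, 40, 29, 29, 29, 29, 29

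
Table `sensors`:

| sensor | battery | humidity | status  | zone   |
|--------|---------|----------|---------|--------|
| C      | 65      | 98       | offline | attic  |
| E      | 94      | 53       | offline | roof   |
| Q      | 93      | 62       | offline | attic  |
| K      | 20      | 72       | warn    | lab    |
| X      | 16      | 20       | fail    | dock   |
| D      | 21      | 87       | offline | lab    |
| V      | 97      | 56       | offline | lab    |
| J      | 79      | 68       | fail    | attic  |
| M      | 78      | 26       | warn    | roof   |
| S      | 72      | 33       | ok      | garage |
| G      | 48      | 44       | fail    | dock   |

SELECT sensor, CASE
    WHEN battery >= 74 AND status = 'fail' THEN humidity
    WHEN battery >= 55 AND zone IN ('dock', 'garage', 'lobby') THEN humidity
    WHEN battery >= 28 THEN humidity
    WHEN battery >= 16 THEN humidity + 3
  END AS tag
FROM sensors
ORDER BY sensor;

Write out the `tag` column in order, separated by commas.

sensor=C: battery >= 28 → 98
sensor=D: battery >= 16 → 90
sensor=E: battery >= 28 → 53
sensor=G: battery >= 28 → 44
sensor=J: battery >= 74 AND status = 'fail' → 68
sensor=K: battery >= 16 → 75
sensor=M: battery >= 28 → 26
sensor=Q: battery >= 28 → 62
sensor=S: battery >= 55 AND zone IN ('dock', 'garage', 'lobby') → 33
sensor=V: battery >= 28 → 56
sensor=X: battery >= 16 → 23

98, 90, 53, 44, 68, 75, 26, 62, 33, 56, 23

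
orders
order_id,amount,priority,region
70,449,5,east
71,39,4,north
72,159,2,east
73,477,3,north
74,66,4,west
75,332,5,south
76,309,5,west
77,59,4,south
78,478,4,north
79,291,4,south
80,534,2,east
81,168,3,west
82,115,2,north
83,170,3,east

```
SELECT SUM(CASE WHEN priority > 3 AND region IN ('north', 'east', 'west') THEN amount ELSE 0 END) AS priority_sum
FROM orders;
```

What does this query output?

order_id=70: ✓ → 449
order_id=71: ✓ → 39
order_id=72: ✗
order_id=73: ✗
order_id=74: ✓ → 66
order_id=75: ✗
order_id=76: ✓ → 309
order_id=77: ✗
order_id=78: ✓ → 478
order_id=79: ✗
order_id=80: ✗
order_id=81: ✗
order_id=82: ✗
order_id=83: ✗
priority_sum = 449 + 39 + 66 + 309 + 478 = 1341

1341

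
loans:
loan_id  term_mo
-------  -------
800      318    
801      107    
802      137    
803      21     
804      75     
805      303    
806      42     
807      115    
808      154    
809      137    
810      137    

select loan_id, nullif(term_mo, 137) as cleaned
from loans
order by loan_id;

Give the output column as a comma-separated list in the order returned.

loan_id=800: term_mo=318 vs 137: differ → 318
loan_id=801: term_mo=107 vs 137: differ → 107
loan_id=802: term_mo=137 vs 137: equal → NULL
loan_id=803: term_mo=21 vs 137: differ → 21
loan_id=804: term_mo=75 vs 137: differ → 75
loan_id=805: term_mo=303 vs 137: differ → 303
loan_id=806: term_mo=42 vs 137: differ → 42
loan_id=807: term_mo=115 vs 137: differ → 115
loan_id=808: term_mo=154 vs 137: differ → 154
loan_id=809: term_mo=137 vs 137: equal → NULL
loan_id=810: term_mo=137 vs 137: equal → NULL

318, 107, NULL, 21, 75, 303, 42, 115, 154, NULL, NULL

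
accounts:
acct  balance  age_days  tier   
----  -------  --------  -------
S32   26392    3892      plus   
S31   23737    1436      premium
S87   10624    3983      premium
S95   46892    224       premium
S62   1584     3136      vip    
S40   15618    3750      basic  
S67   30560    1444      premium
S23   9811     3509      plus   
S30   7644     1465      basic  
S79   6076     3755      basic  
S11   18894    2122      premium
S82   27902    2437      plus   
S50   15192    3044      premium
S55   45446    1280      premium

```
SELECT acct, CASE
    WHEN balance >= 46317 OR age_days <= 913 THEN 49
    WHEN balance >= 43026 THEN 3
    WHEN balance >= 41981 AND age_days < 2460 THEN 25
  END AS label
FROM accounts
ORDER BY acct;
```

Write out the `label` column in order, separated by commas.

NULL, NULL, NULL, NULL, NULL, NULL, NULL, 3, NULL, NULL, NULL, NULL, NULL, 49

acct=S11: (no match → NULL) → NULL
acct=S23: (no match → NULL) → NULL
acct=S30: (no match → NULL) → NULL
acct=S31: (no match → NULL) → NULL
acct=S32: (no match → NULL) → NULL
acct=S40: (no match → NULL) → NULL
acct=S50: (no match → NULL) → NULL
acct=S55: balance >= 43026 → 3
acct=S62: (no match → NULL) → NULL
acct=S67: (no match → NULL) → NULL
acct=S79: (no match → NULL) → NULL
acct=S82: (no match → NULL) → NULL
acct=S87: (no match → NULL) → NULL
acct=S95: balance >= 46317 OR age_days <= 913 → 49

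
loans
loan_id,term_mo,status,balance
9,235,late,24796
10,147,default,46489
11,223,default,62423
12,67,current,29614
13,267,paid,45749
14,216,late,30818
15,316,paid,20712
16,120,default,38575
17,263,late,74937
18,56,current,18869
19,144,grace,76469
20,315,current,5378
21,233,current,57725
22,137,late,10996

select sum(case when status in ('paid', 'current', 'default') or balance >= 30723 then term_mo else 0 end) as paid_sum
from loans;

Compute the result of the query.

2367

loan_id=9: ✗
loan_id=10: ✓ → 147
loan_id=11: ✓ → 223
loan_id=12: ✓ → 67
loan_id=13: ✓ → 267
loan_id=14: ✓ → 216
loan_id=15: ✓ → 316
loan_id=16: ✓ → 120
loan_id=17: ✓ → 263
loan_id=18: ✓ → 56
loan_id=19: ✓ → 144
loan_id=20: ✓ → 315
loan_id=21: ✓ → 233
loan_id=22: ✗
paid_sum = 147 + 223 + 67 + 267 + 216 + 316 + 120 + 263 + 56 + 144 + 315 + 233 = 2367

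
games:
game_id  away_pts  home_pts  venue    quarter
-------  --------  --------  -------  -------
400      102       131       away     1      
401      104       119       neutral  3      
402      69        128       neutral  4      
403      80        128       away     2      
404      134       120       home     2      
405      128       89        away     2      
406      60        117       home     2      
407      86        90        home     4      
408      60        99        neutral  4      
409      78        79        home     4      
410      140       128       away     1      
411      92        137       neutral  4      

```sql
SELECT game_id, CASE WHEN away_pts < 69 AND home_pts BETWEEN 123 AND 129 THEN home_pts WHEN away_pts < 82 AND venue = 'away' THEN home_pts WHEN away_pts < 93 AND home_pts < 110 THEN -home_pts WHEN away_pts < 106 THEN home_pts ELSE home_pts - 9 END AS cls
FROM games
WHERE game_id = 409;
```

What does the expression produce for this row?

game_id = 409: away_pts=78, home_pts=79, venue=home, quarter=4.
away_pts < 69 AND home_pts BETWEEN 123 AND 129 → false
away_pts < 82 AND venue = 'away' → false
away_pts < 93 AND home_pts < 110 → true → -79

-79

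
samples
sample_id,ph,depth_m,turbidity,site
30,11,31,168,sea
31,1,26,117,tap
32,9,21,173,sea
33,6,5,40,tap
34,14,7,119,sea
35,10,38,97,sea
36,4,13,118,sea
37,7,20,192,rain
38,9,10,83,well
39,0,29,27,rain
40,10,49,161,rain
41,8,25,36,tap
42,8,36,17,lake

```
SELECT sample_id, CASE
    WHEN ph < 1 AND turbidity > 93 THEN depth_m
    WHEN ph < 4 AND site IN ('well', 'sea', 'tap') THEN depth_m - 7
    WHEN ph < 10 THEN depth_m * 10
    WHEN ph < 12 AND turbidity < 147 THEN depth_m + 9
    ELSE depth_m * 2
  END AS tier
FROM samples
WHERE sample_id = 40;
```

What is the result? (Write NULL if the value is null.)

sample_id = 40: ph=10, depth_m=49, turbidity=161, site=rain.
ph < 1 AND turbidity > 93 → false
ph < 4 AND site IN ('well', 'sea', 'tap') → false
ph < 10 → false
ph < 12 AND turbidity < 147 → false
No prior WHEN matched → ELSE → 98

98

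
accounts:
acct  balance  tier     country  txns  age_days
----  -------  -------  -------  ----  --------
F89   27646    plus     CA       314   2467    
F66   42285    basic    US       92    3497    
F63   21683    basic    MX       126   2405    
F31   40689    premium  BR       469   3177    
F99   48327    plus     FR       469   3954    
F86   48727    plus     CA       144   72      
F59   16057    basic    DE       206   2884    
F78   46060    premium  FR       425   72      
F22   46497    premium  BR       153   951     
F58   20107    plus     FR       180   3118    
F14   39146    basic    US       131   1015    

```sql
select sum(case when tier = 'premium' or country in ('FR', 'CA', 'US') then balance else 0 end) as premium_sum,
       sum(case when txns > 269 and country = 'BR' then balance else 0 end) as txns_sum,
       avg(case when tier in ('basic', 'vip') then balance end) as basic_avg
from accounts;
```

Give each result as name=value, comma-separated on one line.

premium_sum=359484, txns_sum=40689, basic_avg=29792.75

[premium_sum: tier = 'premium' or country in ('FR', 'CA', 'US')]
acct=F89: ✓ → 27646
acct=F66: ✓ → 42285
acct=F63: ✗
acct=F31: ✓ → 40689
acct=F99: ✓ → 48327
acct=F86: ✓ → 48727
acct=F59: ✗
acct=F78: ✓ → 46060
acct=F22: ✓ → 46497
acct=F58: ✓ → 20107
acct=F14: ✓ → 39146
premium_sum = 27646 + 42285 + 40689 + 48327 + 48727 + 46060 + 46497 + 20107 + 39146 = 359484
—
[txns_sum: txns > 269 and country = 'BR']
acct=F89: ✗
acct=F66: ✗
acct=F63: ✗
acct=F31: ✓ → 40689
acct=F99: ✗
acct=F86: ✗
acct=F59: ✗
acct=F78: ✗
acct=F22: ✗
acct=F58: ✗
acct=F14: ✗
txns_sum = 40689
—
[basic_avg: tier in ('basic', 'vip')]
acct=F89: ✗
acct=F66: ✓ → 42285
acct=F63: ✓ → 21683
acct=F31: ✗
acct=F99: ✗
acct=F86: ✗
acct=F59: ✓ → 16057
acct=F78: ✗
acct=F22: ✗
acct=F58: ✗
acct=F14: ✓ → 39146
basic_avg = (42285 + 21683 + 16057 + 39146) / 4 = 29792.75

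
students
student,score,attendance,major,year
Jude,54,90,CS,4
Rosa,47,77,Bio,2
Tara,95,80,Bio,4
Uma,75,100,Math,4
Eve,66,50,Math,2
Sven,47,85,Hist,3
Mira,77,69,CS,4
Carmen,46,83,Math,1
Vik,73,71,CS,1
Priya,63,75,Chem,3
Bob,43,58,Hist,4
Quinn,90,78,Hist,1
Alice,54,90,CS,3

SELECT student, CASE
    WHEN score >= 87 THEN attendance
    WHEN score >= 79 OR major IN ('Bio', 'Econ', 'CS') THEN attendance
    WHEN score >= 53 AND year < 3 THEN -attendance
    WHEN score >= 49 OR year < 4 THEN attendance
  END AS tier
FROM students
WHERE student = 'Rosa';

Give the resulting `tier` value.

77

student = Rosa: score=47, attendance=77, major=Bio, year=2.
score >= 87 → false
score >= 79 OR major IN ('Bio', 'Econ', 'CS') → true → 77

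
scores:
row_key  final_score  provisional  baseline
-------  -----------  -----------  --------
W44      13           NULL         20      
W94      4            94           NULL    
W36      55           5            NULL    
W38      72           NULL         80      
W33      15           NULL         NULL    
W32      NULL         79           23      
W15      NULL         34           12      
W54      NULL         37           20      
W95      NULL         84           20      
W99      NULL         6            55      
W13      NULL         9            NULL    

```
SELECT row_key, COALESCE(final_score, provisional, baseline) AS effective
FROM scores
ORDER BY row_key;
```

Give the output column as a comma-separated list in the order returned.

9, 34, 79, 15, 55, 72, 13, 37, 4, 84, 6

row_key=W13: final_score=NULL, provisional=9 → 9
row_key=W15: final_score=NULL, provisional=34 → 34
row_key=W32: final_score=NULL, provisional=79 → 79
row_key=W33: final_score=15 → 15
row_key=W36: final_score=55 → 55
row_key=W38: final_score=72 → 72
row_key=W44: final_score=13 → 13
row_key=W54: final_score=NULL, provisional=37 → 37
row_key=W94: final_score=4 → 4
row_key=W95: final_score=NULL, provisional=84 → 84
row_key=W99: final_score=NULL, provisional=6 → 6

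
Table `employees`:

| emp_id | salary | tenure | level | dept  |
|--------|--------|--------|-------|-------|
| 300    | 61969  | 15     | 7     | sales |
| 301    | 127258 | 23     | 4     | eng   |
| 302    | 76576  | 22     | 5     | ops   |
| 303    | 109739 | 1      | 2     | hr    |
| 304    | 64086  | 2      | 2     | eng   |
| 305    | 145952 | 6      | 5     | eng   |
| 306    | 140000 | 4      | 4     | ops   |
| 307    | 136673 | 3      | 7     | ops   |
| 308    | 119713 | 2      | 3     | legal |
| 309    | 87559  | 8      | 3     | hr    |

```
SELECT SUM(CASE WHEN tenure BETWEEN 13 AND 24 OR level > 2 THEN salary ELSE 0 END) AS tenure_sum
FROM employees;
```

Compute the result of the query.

895700

emp_id=300: ✓ → 61969
emp_id=301: ✓ → 127258
emp_id=302: ✓ → 76576
emp_id=303: ✗
emp_id=304: ✗
emp_id=305: ✓ → 145952
emp_id=306: ✓ → 140000
emp_id=307: ✓ → 136673
emp_id=308: ✓ → 119713
emp_id=309: ✓ → 87559
tenure_sum = 61969 + 127258 + 76576 + 145952 + 140000 + 136673 + 119713 + 87559 = 895700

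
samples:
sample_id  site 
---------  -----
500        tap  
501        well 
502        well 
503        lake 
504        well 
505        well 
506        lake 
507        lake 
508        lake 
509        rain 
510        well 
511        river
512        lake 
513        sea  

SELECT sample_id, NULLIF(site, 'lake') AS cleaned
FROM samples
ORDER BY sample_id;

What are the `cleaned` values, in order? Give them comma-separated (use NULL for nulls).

sample_id=500: site=tap vs lake: differ → tap
sample_id=501: site=well vs lake: differ → well
sample_id=502: site=well vs lake: differ → well
sample_id=503: site=lake vs lake: equal → NULL
sample_id=504: site=well vs lake: differ → well
sample_id=505: site=well vs lake: differ → well
sample_id=506: site=lake vs lake: equal → NULL
sample_id=507: site=lake vs lake: equal → NULL
sample_id=508: site=lake vs lake: equal → NULL
sample_id=509: site=rain vs lake: differ → rain
sample_id=510: site=well vs lake: differ → well
sample_id=511: site=river vs lake: differ → river
sample_id=512: site=lake vs lake: equal → NULL
sample_id=513: site=sea vs lake: differ → sea

tap, well, well, NULL, well, well, NULL, NULL, NULL, rain, well, river, NULL, sea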